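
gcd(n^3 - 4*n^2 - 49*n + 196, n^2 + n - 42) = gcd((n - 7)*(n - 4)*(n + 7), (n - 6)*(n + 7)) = n + 7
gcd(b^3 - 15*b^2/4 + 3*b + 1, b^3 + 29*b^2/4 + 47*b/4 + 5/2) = b + 1/4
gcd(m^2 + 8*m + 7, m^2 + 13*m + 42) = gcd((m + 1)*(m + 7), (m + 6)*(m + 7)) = m + 7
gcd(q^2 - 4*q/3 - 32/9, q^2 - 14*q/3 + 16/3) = q - 8/3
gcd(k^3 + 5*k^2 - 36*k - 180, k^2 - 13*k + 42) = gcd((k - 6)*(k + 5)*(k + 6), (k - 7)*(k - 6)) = k - 6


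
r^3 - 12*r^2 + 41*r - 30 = (r - 6)*(r - 5)*(r - 1)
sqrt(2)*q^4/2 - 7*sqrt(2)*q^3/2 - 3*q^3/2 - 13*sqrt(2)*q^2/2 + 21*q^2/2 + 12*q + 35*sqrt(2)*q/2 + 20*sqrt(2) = (q - 8)*(q - 5*sqrt(2)/2)*(q + sqrt(2))*(sqrt(2)*q/2 + sqrt(2)/2)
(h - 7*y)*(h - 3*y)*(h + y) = h^3 - 9*h^2*y + 11*h*y^2 + 21*y^3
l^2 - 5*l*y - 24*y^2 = (l - 8*y)*(l + 3*y)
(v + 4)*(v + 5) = v^2 + 9*v + 20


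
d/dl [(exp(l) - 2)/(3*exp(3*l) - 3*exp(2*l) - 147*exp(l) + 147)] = ((exp(l) - 2)*(-3*exp(2*l) + 2*exp(l) + 49) + exp(3*l) - exp(2*l) - 49*exp(l) + 49)*exp(l)/(3*(exp(3*l) - exp(2*l) - 49*exp(l) + 49)^2)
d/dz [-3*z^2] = -6*z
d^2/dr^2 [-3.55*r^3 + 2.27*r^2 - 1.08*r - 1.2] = 4.54 - 21.3*r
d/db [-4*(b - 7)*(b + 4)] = 12 - 8*b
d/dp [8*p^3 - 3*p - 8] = 24*p^2 - 3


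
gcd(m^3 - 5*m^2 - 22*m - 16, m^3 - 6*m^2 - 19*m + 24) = m - 8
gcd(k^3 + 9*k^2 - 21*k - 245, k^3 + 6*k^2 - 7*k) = k + 7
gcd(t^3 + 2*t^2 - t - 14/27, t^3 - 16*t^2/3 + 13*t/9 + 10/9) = t^2 - t/3 - 2/9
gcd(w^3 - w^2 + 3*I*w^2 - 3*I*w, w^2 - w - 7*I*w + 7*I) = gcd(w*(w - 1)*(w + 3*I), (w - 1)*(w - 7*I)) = w - 1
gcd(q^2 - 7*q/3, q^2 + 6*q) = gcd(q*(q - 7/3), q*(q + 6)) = q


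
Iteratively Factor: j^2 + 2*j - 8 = (j + 4)*(j - 2)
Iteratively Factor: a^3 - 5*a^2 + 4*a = (a - 1)*(a^2 - 4*a) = a*(a - 1)*(a - 4)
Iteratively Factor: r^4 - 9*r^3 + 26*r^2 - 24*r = (r - 4)*(r^3 - 5*r^2 + 6*r) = (r - 4)*(r - 3)*(r^2 - 2*r) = (r - 4)*(r - 3)*(r - 2)*(r)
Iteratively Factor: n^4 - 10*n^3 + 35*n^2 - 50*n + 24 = (n - 2)*(n^3 - 8*n^2 + 19*n - 12) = (n - 4)*(n - 2)*(n^2 - 4*n + 3) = (n - 4)*(n - 2)*(n - 1)*(n - 3)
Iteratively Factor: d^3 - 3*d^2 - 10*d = (d - 5)*(d^2 + 2*d) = d*(d - 5)*(d + 2)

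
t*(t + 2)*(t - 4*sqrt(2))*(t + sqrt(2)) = t^4 - 3*sqrt(2)*t^3 + 2*t^3 - 6*sqrt(2)*t^2 - 8*t^2 - 16*t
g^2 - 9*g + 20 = (g - 5)*(g - 4)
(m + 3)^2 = m^2 + 6*m + 9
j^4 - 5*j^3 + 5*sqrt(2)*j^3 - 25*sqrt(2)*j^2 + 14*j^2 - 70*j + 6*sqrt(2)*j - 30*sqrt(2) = (j - 5)*(j + sqrt(2))^2*(j + 3*sqrt(2))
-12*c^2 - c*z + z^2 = (-4*c + z)*(3*c + z)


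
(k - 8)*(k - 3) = k^2 - 11*k + 24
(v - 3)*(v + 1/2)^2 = v^3 - 2*v^2 - 11*v/4 - 3/4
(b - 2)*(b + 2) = b^2 - 4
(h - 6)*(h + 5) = h^2 - h - 30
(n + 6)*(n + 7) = n^2 + 13*n + 42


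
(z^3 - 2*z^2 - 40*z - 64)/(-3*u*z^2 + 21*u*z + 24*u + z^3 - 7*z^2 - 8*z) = (z^2 + 6*z + 8)/(-3*u*z - 3*u + z^2 + z)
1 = 1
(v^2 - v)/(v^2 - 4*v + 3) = v/(v - 3)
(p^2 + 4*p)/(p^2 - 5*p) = (p + 4)/(p - 5)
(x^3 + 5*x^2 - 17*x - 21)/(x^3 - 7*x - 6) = (x + 7)/(x + 2)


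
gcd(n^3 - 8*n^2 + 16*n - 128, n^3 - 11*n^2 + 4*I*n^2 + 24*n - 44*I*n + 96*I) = n^2 + n*(-8 + 4*I) - 32*I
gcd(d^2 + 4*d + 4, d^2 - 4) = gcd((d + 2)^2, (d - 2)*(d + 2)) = d + 2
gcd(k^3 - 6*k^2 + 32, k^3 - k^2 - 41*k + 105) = 1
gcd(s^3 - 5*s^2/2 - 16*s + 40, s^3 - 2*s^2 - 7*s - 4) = s - 4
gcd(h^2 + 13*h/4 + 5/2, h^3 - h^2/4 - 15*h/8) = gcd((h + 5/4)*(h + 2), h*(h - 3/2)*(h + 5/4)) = h + 5/4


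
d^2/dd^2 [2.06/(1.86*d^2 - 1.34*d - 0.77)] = (14.253552*d^2 - 10.268688*d - 2.06*(3.72*d - 1.34)*(7.44*d - 2.68) - 5.900664)/(-1.86*d^2 + 1.34*d + 0.77)^3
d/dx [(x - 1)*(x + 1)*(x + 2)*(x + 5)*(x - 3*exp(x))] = -3*x^4*exp(x) + 5*x^4 - 33*x^3*exp(x) + 28*x^3 - 90*x^2*exp(x) + 27*x^2 - 33*x*exp(x) - 14*x + 51*exp(x) - 10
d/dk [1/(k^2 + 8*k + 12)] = 2*(-k - 4)/(k^2 + 8*k + 12)^2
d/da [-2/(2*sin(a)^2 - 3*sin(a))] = 2*(4*sin(a) - 3)*cos(a)/((2*sin(a) - 3)^2*sin(a)^2)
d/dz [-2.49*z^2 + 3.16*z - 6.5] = 3.16 - 4.98*z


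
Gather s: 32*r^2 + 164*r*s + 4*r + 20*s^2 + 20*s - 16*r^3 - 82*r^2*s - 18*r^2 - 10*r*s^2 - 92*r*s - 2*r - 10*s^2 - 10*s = -16*r^3 + 14*r^2 + 2*r + s^2*(10 - 10*r) + s*(-82*r^2 + 72*r + 10)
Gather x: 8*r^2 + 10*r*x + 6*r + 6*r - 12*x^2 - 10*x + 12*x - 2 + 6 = 8*r^2 + 12*r - 12*x^2 + x*(10*r + 2) + 4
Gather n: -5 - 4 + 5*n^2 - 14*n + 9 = 5*n^2 - 14*n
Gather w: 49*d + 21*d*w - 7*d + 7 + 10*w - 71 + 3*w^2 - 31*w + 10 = 42*d + 3*w^2 + w*(21*d - 21) - 54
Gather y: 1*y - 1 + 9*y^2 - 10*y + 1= 9*y^2 - 9*y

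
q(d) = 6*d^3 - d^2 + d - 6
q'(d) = 18*d^2 - 2*d + 1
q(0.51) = -4.95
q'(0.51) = 4.66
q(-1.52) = -30.90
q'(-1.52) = 45.63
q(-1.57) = -33.25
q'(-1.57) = 48.51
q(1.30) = 6.79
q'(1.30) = 28.82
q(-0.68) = -9.03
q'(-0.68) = 10.68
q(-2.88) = -160.50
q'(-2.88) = 156.06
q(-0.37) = -6.81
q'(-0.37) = 4.20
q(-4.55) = -596.43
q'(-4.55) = 382.74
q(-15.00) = -20496.00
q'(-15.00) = 4081.00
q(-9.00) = -4470.00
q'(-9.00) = 1477.00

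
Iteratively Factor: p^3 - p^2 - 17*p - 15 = (p + 1)*(p^2 - 2*p - 15) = (p - 5)*(p + 1)*(p + 3)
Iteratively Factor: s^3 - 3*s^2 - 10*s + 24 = (s - 2)*(s^2 - s - 12) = (s - 4)*(s - 2)*(s + 3)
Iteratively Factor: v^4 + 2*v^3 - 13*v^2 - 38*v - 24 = (v - 4)*(v^3 + 6*v^2 + 11*v + 6) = (v - 4)*(v + 1)*(v^2 + 5*v + 6) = (v - 4)*(v + 1)*(v + 2)*(v + 3)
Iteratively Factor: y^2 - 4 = (y - 2)*(y + 2)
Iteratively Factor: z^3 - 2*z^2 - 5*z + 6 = (z - 1)*(z^2 - z - 6) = (z - 1)*(z + 2)*(z - 3)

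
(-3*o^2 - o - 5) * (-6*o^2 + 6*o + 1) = 18*o^4 - 12*o^3 + 21*o^2 - 31*o - 5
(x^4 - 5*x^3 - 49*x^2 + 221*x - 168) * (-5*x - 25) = -5*x^5 + 370*x^3 + 120*x^2 - 4685*x + 4200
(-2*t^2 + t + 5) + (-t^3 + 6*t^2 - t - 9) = -t^3 + 4*t^2 - 4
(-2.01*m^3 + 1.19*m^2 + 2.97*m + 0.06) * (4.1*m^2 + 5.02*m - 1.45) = -8.241*m^5 - 5.2112*m^4 + 21.0653*m^3 + 13.4299*m^2 - 4.0053*m - 0.087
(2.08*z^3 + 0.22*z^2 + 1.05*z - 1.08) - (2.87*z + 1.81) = 2.08*z^3 + 0.22*z^2 - 1.82*z - 2.89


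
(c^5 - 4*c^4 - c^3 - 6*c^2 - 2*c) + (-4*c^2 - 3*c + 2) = c^5 - 4*c^4 - c^3 - 10*c^2 - 5*c + 2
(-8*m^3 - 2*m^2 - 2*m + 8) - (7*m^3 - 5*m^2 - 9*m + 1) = -15*m^3 + 3*m^2 + 7*m + 7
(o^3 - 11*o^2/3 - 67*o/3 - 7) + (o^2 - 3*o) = o^3 - 8*o^2/3 - 76*o/3 - 7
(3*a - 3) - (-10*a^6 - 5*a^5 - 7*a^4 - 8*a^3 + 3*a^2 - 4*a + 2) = 10*a^6 + 5*a^5 + 7*a^4 + 8*a^3 - 3*a^2 + 7*a - 5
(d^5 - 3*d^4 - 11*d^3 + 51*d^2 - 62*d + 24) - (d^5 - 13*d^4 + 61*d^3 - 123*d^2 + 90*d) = 10*d^4 - 72*d^3 + 174*d^2 - 152*d + 24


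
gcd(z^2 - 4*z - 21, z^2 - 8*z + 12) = 1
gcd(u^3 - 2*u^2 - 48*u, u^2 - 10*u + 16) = u - 8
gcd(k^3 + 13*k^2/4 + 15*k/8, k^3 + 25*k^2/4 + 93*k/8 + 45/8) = k^2 + 13*k/4 + 15/8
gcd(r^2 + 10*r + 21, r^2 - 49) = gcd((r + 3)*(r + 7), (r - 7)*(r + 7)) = r + 7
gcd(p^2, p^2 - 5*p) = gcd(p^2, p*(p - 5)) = p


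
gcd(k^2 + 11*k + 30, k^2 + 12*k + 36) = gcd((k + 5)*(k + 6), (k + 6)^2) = k + 6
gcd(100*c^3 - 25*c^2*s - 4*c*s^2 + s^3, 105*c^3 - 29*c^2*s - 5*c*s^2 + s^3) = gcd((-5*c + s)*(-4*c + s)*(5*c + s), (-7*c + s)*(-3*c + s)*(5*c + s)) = 5*c + s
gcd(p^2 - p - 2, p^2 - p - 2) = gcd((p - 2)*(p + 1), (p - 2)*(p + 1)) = p^2 - p - 2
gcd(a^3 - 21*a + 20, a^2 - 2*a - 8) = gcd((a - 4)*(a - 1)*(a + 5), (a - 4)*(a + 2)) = a - 4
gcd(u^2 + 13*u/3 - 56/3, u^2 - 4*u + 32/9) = u - 8/3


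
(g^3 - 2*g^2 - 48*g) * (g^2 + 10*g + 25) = g^5 + 8*g^4 - 43*g^3 - 530*g^2 - 1200*g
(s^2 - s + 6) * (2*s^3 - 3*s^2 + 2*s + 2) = 2*s^5 - 5*s^4 + 17*s^3 - 18*s^2 + 10*s + 12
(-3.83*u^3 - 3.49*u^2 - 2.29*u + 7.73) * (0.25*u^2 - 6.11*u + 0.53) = -0.9575*u^5 + 22.5288*u^4 + 18.7215*u^3 + 14.0747*u^2 - 48.444*u + 4.0969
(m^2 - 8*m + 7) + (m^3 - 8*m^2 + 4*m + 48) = m^3 - 7*m^2 - 4*m + 55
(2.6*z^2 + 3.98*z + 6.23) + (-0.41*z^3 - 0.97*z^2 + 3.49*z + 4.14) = -0.41*z^3 + 1.63*z^2 + 7.47*z + 10.37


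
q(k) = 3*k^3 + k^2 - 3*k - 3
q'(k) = 9*k^2 + 2*k - 3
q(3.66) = 146.50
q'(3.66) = 124.88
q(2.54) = 44.99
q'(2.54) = 60.14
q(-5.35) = -417.72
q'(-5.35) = 243.90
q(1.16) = -0.45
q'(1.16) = 11.43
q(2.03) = 20.13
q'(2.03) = 38.15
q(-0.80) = -1.50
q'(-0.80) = 1.16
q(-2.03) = -17.89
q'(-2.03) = 30.03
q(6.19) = 728.28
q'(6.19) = 354.22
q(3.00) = 78.00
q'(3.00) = 84.00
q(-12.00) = -5007.00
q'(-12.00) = 1269.00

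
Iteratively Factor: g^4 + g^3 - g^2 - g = (g)*(g^3 + g^2 - g - 1) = g*(g + 1)*(g^2 - 1) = g*(g + 1)^2*(g - 1)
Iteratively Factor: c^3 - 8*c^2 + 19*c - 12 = (c - 1)*(c^2 - 7*c + 12) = (c - 4)*(c - 1)*(c - 3)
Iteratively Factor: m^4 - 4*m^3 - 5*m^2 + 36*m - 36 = (m - 2)*(m^3 - 2*m^2 - 9*m + 18) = (m - 3)*(m - 2)*(m^2 + m - 6) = (m - 3)*(m - 2)*(m + 3)*(m - 2)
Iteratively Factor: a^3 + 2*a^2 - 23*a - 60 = (a - 5)*(a^2 + 7*a + 12) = (a - 5)*(a + 3)*(a + 4)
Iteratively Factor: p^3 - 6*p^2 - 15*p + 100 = (p - 5)*(p^2 - p - 20) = (p - 5)^2*(p + 4)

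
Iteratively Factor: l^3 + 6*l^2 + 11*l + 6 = (l + 1)*(l^2 + 5*l + 6) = (l + 1)*(l + 2)*(l + 3)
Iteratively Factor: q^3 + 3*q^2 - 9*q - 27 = (q + 3)*(q^2 - 9) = (q + 3)^2*(q - 3)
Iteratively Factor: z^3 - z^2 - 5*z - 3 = (z - 3)*(z^2 + 2*z + 1) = (z - 3)*(z + 1)*(z + 1)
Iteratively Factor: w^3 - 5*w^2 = (w - 5)*(w^2) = w*(w - 5)*(w)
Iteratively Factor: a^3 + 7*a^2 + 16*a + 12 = (a + 3)*(a^2 + 4*a + 4) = (a + 2)*(a + 3)*(a + 2)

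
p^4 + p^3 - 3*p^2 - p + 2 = (p - 1)^2*(p + 1)*(p + 2)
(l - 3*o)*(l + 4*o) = l^2 + l*o - 12*o^2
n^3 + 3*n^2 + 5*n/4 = n*(n + 1/2)*(n + 5/2)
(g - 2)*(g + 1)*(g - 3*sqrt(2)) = g^3 - 3*sqrt(2)*g^2 - g^2 - 2*g + 3*sqrt(2)*g + 6*sqrt(2)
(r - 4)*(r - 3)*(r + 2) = r^3 - 5*r^2 - 2*r + 24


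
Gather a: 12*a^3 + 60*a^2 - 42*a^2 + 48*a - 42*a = 12*a^3 + 18*a^2 + 6*a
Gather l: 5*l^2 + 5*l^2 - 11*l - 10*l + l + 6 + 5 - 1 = 10*l^2 - 20*l + 10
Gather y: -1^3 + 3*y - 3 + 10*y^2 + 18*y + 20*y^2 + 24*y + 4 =30*y^2 + 45*y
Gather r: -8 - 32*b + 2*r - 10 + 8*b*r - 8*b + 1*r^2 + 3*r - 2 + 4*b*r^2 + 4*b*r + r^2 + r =-40*b + r^2*(4*b + 2) + r*(12*b + 6) - 20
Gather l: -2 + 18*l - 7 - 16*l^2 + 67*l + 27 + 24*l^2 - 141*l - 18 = 8*l^2 - 56*l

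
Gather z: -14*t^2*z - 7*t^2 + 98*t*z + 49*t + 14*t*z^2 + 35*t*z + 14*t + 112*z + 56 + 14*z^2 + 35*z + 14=-7*t^2 + 63*t + z^2*(14*t + 14) + z*(-14*t^2 + 133*t + 147) + 70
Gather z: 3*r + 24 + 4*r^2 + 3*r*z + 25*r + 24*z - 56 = 4*r^2 + 28*r + z*(3*r + 24) - 32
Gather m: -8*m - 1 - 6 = -8*m - 7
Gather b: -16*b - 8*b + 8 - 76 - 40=-24*b - 108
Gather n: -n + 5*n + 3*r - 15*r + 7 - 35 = 4*n - 12*r - 28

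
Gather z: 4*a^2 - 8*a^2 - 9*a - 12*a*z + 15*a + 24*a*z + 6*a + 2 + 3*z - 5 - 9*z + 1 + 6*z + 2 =-4*a^2 + 12*a*z + 12*a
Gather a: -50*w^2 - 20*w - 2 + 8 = -50*w^2 - 20*w + 6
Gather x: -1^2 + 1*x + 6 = x + 5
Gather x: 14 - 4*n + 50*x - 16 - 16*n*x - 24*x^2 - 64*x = -4*n - 24*x^2 + x*(-16*n - 14) - 2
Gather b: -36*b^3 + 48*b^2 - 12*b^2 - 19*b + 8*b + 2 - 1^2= -36*b^3 + 36*b^2 - 11*b + 1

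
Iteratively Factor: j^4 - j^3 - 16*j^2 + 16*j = (j)*(j^3 - j^2 - 16*j + 16) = j*(j + 4)*(j^2 - 5*j + 4) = j*(j - 4)*(j + 4)*(j - 1)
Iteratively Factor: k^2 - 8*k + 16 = (k - 4)*(k - 4)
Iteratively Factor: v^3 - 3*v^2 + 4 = (v - 2)*(v^2 - v - 2) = (v - 2)*(v + 1)*(v - 2)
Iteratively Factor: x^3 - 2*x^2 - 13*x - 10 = (x - 5)*(x^2 + 3*x + 2) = (x - 5)*(x + 2)*(x + 1)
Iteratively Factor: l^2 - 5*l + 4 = (l - 1)*(l - 4)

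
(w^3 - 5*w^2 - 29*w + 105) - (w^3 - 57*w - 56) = -5*w^2 + 28*w + 161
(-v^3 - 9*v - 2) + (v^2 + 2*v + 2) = -v^3 + v^2 - 7*v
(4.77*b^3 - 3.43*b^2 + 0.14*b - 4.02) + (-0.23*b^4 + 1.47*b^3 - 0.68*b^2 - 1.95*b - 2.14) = -0.23*b^4 + 6.24*b^3 - 4.11*b^2 - 1.81*b - 6.16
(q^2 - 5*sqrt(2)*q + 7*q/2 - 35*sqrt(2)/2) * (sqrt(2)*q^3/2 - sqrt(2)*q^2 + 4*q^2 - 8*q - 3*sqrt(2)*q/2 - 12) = sqrt(2)*q^5/2 - q^4 + 3*sqrt(2)*q^4/4 - 25*sqrt(2)*q^3 - 3*q^3/2 - 141*sqrt(2)*q^2/4 + 10*q^2 + 21*q/2 + 200*sqrt(2)*q + 210*sqrt(2)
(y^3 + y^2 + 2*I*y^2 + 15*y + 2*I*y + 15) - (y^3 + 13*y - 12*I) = y^2 + 2*I*y^2 + 2*y + 2*I*y + 15 + 12*I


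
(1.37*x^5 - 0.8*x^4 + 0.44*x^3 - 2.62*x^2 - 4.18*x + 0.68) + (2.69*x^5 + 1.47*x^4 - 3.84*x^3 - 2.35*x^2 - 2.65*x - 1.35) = 4.06*x^5 + 0.67*x^4 - 3.4*x^3 - 4.97*x^2 - 6.83*x - 0.67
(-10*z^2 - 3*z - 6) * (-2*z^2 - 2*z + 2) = 20*z^4 + 26*z^3 - 2*z^2 + 6*z - 12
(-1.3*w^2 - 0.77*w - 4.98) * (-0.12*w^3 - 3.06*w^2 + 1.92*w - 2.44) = 0.156*w^5 + 4.0704*w^4 + 0.4578*w^3 + 16.9324*w^2 - 7.6828*w + 12.1512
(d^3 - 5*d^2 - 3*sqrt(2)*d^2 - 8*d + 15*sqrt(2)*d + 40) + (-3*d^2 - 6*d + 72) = d^3 - 8*d^2 - 3*sqrt(2)*d^2 - 14*d + 15*sqrt(2)*d + 112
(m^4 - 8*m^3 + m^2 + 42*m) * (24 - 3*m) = -3*m^5 + 48*m^4 - 195*m^3 - 102*m^2 + 1008*m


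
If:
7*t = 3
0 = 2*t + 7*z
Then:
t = 3/7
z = -6/49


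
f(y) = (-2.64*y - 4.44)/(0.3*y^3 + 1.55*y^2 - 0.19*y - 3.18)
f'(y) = (-2.64*y - 4.44)*(-0.9*y^2 - 3.1*y + 0.19)/(0.3*y^3 + 1.55*y^2 - 0.19*y - 3.18)^2 - 2.64/(0.3*y^3 + 1.55*y^2 - 0.19*y - 3.18)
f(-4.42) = 3.55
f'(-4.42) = -7.73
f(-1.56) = 1.28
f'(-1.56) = -4.00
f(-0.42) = 1.17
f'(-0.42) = 0.38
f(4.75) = -0.27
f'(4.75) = 0.11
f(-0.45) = 1.16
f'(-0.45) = 0.36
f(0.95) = 4.08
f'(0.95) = 10.08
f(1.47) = -9.87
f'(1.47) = 70.76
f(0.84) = 3.22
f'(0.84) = 6.02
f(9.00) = -0.08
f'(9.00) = 0.02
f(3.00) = -0.68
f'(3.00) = 0.49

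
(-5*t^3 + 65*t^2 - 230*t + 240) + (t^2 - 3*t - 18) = -5*t^3 + 66*t^2 - 233*t + 222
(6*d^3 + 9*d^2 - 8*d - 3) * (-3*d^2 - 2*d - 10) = -18*d^5 - 39*d^4 - 54*d^3 - 65*d^2 + 86*d + 30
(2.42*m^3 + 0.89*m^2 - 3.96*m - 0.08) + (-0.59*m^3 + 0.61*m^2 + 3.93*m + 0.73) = 1.83*m^3 + 1.5*m^2 - 0.0299999999999998*m + 0.65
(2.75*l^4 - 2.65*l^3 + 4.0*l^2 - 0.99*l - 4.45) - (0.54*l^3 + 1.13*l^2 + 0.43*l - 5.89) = 2.75*l^4 - 3.19*l^3 + 2.87*l^2 - 1.42*l + 1.44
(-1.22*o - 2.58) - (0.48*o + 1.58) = -1.7*o - 4.16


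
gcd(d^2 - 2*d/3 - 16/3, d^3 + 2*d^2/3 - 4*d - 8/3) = d + 2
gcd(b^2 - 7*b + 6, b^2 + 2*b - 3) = b - 1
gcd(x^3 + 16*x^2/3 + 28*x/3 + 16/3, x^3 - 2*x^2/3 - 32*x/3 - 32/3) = x^2 + 10*x/3 + 8/3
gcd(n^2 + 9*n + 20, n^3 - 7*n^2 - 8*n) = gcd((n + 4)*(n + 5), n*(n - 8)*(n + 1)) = 1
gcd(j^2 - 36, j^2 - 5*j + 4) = 1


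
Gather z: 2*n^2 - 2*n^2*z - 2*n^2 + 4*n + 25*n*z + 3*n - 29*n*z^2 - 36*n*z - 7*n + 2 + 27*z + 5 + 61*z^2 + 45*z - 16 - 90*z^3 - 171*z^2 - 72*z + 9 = -90*z^3 + z^2*(-29*n - 110) + z*(-2*n^2 - 11*n)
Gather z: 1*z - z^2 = -z^2 + z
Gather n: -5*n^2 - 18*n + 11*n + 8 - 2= -5*n^2 - 7*n + 6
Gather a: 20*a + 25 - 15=20*a + 10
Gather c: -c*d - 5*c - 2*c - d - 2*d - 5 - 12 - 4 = c*(-d - 7) - 3*d - 21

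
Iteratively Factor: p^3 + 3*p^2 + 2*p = (p)*(p^2 + 3*p + 2) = p*(p + 2)*(p + 1)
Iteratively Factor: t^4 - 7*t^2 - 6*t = (t + 1)*(t^3 - t^2 - 6*t) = t*(t + 1)*(t^2 - t - 6) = t*(t - 3)*(t + 1)*(t + 2)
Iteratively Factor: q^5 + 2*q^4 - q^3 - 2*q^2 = (q)*(q^4 + 2*q^3 - q^2 - 2*q) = q*(q - 1)*(q^3 + 3*q^2 + 2*q) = q^2*(q - 1)*(q^2 + 3*q + 2) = q^2*(q - 1)*(q + 2)*(q + 1)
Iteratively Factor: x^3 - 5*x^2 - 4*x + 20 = (x - 5)*(x^2 - 4) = (x - 5)*(x + 2)*(x - 2)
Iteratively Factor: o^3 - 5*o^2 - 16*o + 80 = (o + 4)*(o^2 - 9*o + 20) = (o - 5)*(o + 4)*(o - 4)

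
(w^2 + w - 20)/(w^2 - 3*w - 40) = (w - 4)/(w - 8)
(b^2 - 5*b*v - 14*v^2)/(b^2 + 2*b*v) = (b - 7*v)/b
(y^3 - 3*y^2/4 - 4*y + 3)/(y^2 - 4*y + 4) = (4*y^2 + 5*y - 6)/(4*(y - 2))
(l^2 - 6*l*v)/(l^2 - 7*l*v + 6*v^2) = l/(l - v)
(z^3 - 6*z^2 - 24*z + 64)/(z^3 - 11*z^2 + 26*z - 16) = (z + 4)/(z - 1)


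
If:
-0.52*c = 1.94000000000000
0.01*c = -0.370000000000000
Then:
No Solution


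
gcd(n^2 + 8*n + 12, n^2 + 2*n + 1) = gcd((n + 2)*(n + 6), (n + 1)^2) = 1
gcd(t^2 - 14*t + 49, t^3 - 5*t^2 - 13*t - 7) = t - 7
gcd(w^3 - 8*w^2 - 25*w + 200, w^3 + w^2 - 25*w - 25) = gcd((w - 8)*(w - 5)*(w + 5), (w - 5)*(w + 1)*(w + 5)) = w^2 - 25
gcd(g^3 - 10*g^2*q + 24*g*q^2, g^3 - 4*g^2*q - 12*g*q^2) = -g^2 + 6*g*q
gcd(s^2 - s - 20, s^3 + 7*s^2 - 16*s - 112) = s + 4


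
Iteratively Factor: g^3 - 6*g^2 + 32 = (g - 4)*(g^2 - 2*g - 8) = (g - 4)^2*(g + 2)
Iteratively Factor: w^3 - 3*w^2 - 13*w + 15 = (w - 5)*(w^2 + 2*w - 3) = (w - 5)*(w - 1)*(w + 3)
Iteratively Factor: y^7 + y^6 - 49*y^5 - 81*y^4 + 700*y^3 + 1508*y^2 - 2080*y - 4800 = (y + 4)*(y^6 - 3*y^5 - 37*y^4 + 67*y^3 + 432*y^2 - 220*y - 1200) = (y - 5)*(y + 4)*(y^5 + 2*y^4 - 27*y^3 - 68*y^2 + 92*y + 240) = (y - 5)*(y + 3)*(y + 4)*(y^4 - y^3 - 24*y^2 + 4*y + 80) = (y - 5)*(y + 2)*(y + 3)*(y + 4)*(y^3 - 3*y^2 - 18*y + 40) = (y - 5)^2*(y + 2)*(y + 3)*(y + 4)*(y^2 + 2*y - 8) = (y - 5)^2*(y - 2)*(y + 2)*(y + 3)*(y + 4)*(y + 4)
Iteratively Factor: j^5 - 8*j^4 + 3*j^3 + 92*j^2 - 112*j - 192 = (j + 1)*(j^4 - 9*j^3 + 12*j^2 + 80*j - 192) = (j + 1)*(j + 3)*(j^3 - 12*j^2 + 48*j - 64) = (j - 4)*(j + 1)*(j + 3)*(j^2 - 8*j + 16) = (j - 4)^2*(j + 1)*(j + 3)*(j - 4)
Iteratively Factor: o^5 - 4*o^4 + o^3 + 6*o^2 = (o - 2)*(o^4 - 2*o^3 - 3*o^2) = o*(o - 2)*(o^3 - 2*o^2 - 3*o) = o*(o - 3)*(o - 2)*(o^2 + o) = o^2*(o - 3)*(o - 2)*(o + 1)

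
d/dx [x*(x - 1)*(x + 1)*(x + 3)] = 4*x^3 + 9*x^2 - 2*x - 3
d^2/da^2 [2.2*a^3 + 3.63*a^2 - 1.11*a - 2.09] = 13.2*a + 7.26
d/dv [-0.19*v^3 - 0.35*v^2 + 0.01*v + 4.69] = -0.57*v^2 - 0.7*v + 0.01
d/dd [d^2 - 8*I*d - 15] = 2*d - 8*I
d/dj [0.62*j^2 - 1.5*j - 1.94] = 1.24*j - 1.5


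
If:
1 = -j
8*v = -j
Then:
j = -1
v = 1/8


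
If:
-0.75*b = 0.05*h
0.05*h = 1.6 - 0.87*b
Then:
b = 13.33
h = -200.00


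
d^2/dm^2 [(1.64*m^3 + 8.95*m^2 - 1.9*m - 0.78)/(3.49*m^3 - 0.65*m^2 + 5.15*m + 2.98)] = (225.46447*m^6 - 315.71238*m^5 - 1257.997722*m^4 - 1054.87297*m^3 + 406.06266*m^2 + 129.640572*m + 172.88094)/(42.508549*m^9 - 23.751195*m^8 + 192.60612*m^7 + 38.518819*m^6 + 243.65742*m^5 + 273.424455*m^4 + 169.715363*m^3 + 219.79437*m^2 + 137.20218*m + 26.463592)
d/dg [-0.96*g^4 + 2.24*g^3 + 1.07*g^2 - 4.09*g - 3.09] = -3.84*g^3 + 6.72*g^2 + 2.14*g - 4.09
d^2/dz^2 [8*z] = 0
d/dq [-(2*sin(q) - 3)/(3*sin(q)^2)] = 2*(sin(q) - 3)*cos(q)/(3*sin(q)^3)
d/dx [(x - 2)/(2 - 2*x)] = -1/(2*(x - 1)^2)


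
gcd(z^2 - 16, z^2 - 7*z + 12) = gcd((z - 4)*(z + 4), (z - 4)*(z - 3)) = z - 4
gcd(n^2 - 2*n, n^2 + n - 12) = 1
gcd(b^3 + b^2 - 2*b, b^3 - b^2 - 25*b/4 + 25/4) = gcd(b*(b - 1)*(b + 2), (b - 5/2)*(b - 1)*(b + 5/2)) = b - 1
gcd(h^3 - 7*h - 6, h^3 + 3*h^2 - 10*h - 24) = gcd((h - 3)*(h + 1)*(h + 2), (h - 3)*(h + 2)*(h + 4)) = h^2 - h - 6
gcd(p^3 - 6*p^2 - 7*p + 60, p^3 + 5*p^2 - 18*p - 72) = p^2 - p - 12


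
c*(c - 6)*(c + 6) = c^3 - 36*c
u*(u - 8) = u^2 - 8*u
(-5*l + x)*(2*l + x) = -10*l^2 - 3*l*x + x^2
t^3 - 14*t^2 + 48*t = t*(t - 8)*(t - 6)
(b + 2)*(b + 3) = b^2 + 5*b + 6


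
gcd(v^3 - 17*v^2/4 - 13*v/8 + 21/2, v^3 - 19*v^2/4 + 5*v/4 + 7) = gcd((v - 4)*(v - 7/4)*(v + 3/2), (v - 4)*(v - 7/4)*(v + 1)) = v^2 - 23*v/4 + 7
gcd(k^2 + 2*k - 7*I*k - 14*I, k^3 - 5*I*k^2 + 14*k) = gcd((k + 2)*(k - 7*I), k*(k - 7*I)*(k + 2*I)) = k - 7*I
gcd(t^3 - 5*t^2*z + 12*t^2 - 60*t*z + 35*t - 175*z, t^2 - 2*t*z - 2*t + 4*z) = 1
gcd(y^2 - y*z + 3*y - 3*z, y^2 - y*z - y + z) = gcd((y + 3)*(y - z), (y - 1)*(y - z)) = y - z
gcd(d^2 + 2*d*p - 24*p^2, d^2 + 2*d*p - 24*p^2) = -d^2 - 2*d*p + 24*p^2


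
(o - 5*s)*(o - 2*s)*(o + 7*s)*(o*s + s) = o^4*s + o^3*s - 39*o^2*s^3 + 70*o*s^4 - 39*o*s^3 + 70*s^4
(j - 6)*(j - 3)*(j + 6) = j^3 - 3*j^2 - 36*j + 108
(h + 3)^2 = h^2 + 6*h + 9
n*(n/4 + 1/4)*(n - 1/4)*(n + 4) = n^4/4 + 19*n^3/16 + 11*n^2/16 - n/4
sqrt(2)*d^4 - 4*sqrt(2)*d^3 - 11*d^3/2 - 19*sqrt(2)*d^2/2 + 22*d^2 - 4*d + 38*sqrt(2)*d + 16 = (d - 4)*(d - 4*sqrt(2))*(d + sqrt(2))*(sqrt(2)*d + 1/2)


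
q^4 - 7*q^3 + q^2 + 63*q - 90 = (q - 5)*(q - 3)*(q - 2)*(q + 3)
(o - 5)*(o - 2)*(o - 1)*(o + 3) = o^4 - 5*o^3 - 7*o^2 + 41*o - 30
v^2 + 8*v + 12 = (v + 2)*(v + 6)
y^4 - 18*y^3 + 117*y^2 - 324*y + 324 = (y - 6)^2*(y - 3)^2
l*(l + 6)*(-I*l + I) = -I*l^3 - 5*I*l^2 + 6*I*l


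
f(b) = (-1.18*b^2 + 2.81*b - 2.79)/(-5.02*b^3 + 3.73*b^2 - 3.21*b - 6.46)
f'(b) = (2.81 - 2.36*b)/(-5.02*b^3 + 3.73*b^2 - 3.21*b - 6.46) + (-1.18*b^2 + 2.81*b - 2.79)*(15.06*b^2 - 7.46*b + 3.21)/(-5.02*b^3 + 3.73*b^2 - 3.21*b - 6.46)^2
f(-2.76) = -0.14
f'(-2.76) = -0.08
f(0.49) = 0.22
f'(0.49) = -0.30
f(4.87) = 0.03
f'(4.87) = -0.00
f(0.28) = 0.29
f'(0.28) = -0.39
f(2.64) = 0.04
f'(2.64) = -0.01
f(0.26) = 0.30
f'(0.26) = -0.40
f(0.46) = 0.23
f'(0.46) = -0.31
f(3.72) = 0.04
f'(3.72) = -0.00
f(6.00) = 0.03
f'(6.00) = -0.00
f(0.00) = 0.43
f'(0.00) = -0.65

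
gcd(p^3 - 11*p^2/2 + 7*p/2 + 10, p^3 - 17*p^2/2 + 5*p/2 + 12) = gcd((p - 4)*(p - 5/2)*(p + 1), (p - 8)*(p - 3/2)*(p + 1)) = p + 1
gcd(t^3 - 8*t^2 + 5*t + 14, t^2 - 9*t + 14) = t^2 - 9*t + 14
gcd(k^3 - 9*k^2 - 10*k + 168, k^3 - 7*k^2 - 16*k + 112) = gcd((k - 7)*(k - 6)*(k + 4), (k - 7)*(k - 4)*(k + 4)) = k^2 - 3*k - 28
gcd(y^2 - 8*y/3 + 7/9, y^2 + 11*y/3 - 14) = y - 7/3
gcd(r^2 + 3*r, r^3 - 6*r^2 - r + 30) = 1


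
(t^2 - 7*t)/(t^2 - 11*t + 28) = t/(t - 4)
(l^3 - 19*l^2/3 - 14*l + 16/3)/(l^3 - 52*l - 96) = (l - 1/3)/(l + 6)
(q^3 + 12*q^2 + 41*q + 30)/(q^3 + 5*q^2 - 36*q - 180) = (q + 1)/(q - 6)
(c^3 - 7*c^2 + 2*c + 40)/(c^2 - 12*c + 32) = (c^2 - 3*c - 10)/(c - 8)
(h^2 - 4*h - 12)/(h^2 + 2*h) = (h - 6)/h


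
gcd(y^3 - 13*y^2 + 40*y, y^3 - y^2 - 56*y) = y^2 - 8*y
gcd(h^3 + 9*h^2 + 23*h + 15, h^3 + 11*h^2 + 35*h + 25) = h^2 + 6*h + 5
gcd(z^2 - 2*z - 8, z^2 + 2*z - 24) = z - 4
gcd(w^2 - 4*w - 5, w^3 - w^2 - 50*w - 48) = w + 1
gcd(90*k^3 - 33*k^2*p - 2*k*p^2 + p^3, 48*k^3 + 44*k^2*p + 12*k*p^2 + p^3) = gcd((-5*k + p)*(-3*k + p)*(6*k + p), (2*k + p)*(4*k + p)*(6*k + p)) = 6*k + p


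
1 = 1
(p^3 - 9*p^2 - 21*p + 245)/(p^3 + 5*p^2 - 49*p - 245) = (p - 7)/(p + 7)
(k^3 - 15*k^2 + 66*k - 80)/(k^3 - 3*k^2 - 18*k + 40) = (k - 8)/(k + 4)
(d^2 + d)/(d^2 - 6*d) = (d + 1)/(d - 6)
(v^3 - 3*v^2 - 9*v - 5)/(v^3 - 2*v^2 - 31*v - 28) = (v^2 - 4*v - 5)/(v^2 - 3*v - 28)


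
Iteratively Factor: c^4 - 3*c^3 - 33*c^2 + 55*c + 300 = (c + 4)*(c^3 - 7*c^2 - 5*c + 75) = (c - 5)*(c + 4)*(c^2 - 2*c - 15) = (c - 5)*(c + 3)*(c + 4)*(c - 5)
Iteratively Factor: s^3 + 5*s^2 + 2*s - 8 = (s + 4)*(s^2 + s - 2) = (s - 1)*(s + 4)*(s + 2)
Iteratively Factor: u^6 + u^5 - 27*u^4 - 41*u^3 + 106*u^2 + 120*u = (u - 2)*(u^5 + 3*u^4 - 21*u^3 - 83*u^2 - 60*u) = u*(u - 2)*(u^4 + 3*u^3 - 21*u^2 - 83*u - 60) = u*(u - 5)*(u - 2)*(u^3 + 8*u^2 + 19*u + 12) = u*(u - 5)*(u - 2)*(u + 4)*(u^2 + 4*u + 3) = u*(u - 5)*(u - 2)*(u + 3)*(u + 4)*(u + 1)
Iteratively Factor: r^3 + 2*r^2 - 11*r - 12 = (r + 4)*(r^2 - 2*r - 3) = (r - 3)*(r + 4)*(r + 1)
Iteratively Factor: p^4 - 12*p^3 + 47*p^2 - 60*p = (p - 3)*(p^3 - 9*p^2 + 20*p) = (p - 5)*(p - 3)*(p^2 - 4*p) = p*(p - 5)*(p - 3)*(p - 4)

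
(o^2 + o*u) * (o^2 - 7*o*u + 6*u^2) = o^4 - 6*o^3*u - o^2*u^2 + 6*o*u^3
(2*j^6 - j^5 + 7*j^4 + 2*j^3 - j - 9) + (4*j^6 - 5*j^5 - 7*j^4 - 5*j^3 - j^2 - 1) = 6*j^6 - 6*j^5 - 3*j^3 - j^2 - j - 10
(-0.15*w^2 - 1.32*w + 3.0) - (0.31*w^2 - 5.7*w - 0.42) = -0.46*w^2 + 4.38*w + 3.42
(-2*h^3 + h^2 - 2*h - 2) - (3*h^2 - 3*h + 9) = -2*h^3 - 2*h^2 + h - 11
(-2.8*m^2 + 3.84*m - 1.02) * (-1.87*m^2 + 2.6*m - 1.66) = 5.236*m^4 - 14.4608*m^3 + 16.5394*m^2 - 9.0264*m + 1.6932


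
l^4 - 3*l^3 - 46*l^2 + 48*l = l*(l - 8)*(l - 1)*(l + 6)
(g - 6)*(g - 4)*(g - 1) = g^3 - 11*g^2 + 34*g - 24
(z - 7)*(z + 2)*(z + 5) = z^3 - 39*z - 70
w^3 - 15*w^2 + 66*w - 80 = (w - 8)*(w - 5)*(w - 2)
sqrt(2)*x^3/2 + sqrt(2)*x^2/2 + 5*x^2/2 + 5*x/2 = x*(x + 5*sqrt(2)/2)*(sqrt(2)*x/2 + sqrt(2)/2)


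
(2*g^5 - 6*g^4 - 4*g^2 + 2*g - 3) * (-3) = -6*g^5 + 18*g^4 + 12*g^2 - 6*g + 9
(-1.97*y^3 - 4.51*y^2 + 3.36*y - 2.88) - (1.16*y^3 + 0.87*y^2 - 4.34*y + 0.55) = -3.13*y^3 - 5.38*y^2 + 7.7*y - 3.43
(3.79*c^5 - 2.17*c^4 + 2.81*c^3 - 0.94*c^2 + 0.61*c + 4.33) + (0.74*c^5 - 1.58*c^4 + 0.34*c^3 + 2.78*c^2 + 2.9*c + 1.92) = 4.53*c^5 - 3.75*c^4 + 3.15*c^3 + 1.84*c^2 + 3.51*c + 6.25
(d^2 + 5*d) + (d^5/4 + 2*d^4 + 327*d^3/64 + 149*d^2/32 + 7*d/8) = d^5/4 + 2*d^4 + 327*d^3/64 + 181*d^2/32 + 47*d/8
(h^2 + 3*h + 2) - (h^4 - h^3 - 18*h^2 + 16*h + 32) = -h^4 + h^3 + 19*h^2 - 13*h - 30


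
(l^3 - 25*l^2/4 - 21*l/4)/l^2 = l - 25/4 - 21/(4*l)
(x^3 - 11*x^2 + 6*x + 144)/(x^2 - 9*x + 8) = (x^2 - 3*x - 18)/(x - 1)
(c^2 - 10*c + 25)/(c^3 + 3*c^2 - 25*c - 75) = (c - 5)/(c^2 + 8*c + 15)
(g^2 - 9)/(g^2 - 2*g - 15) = (g - 3)/(g - 5)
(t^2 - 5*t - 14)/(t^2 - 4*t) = (t^2 - 5*t - 14)/(t*(t - 4))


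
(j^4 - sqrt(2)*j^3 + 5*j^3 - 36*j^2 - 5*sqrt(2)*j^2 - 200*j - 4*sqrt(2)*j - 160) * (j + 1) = j^5 - sqrt(2)*j^4 + 6*j^4 - 31*j^3 - 6*sqrt(2)*j^3 - 236*j^2 - 9*sqrt(2)*j^2 - 360*j - 4*sqrt(2)*j - 160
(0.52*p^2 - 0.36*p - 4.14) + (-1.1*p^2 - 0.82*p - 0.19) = -0.58*p^2 - 1.18*p - 4.33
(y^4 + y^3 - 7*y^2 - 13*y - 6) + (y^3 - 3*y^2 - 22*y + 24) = y^4 + 2*y^3 - 10*y^2 - 35*y + 18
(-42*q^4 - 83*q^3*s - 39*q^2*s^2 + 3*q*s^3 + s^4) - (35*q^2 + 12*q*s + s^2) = -42*q^4 - 83*q^3*s - 39*q^2*s^2 - 35*q^2 + 3*q*s^3 - 12*q*s + s^4 - s^2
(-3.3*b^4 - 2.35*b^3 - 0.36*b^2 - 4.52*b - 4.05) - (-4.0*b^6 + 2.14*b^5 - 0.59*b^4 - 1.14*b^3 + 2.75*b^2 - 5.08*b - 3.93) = 4.0*b^6 - 2.14*b^5 - 2.71*b^4 - 1.21*b^3 - 3.11*b^2 + 0.56*b - 0.12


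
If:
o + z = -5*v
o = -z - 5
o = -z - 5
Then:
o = -z - 5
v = 1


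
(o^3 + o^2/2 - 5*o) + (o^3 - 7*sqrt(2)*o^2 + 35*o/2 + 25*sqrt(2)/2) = 2*o^3 - 7*sqrt(2)*o^2 + o^2/2 + 25*o/2 + 25*sqrt(2)/2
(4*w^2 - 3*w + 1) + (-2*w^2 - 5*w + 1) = 2*w^2 - 8*w + 2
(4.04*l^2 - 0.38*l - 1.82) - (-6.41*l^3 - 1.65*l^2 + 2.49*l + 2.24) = 6.41*l^3 + 5.69*l^2 - 2.87*l - 4.06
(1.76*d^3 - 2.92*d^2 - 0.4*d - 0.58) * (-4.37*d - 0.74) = -7.6912*d^4 + 11.458*d^3 + 3.9088*d^2 + 2.8306*d + 0.4292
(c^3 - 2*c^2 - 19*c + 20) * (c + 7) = c^4 + 5*c^3 - 33*c^2 - 113*c + 140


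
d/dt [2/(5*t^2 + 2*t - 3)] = 4*(-5*t - 1)/(5*t^2 + 2*t - 3)^2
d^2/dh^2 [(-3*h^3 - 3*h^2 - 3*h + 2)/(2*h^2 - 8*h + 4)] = (-57*h^3 + 96*h^2 - 42*h - 8)/(h^6 - 12*h^5 + 54*h^4 - 112*h^3 + 108*h^2 - 48*h + 8)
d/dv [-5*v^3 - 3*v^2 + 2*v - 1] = -15*v^2 - 6*v + 2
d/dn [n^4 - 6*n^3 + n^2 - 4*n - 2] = 4*n^3 - 18*n^2 + 2*n - 4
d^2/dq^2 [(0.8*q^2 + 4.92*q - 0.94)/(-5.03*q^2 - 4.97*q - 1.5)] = (2.8421709430404e-14*q^4 - 208.962296*q^3 + 178.913076*q^2 + 363.723324*q + 102.010292)/(127.263527*q^6 + 377.236419*q^5 + 486.590631*q^4 + 347.755373*q^3 + 145.10655*q^2 + 33.5475*q + 3.375)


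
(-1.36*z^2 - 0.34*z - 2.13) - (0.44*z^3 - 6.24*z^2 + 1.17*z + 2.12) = -0.44*z^3 + 4.88*z^2 - 1.51*z - 4.25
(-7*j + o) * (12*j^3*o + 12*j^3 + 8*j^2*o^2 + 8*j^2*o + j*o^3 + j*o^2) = -84*j^4*o - 84*j^4 - 44*j^3*o^2 - 44*j^3*o + j^2*o^3 + j^2*o^2 + j*o^4 + j*o^3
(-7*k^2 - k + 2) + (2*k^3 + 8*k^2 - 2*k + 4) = 2*k^3 + k^2 - 3*k + 6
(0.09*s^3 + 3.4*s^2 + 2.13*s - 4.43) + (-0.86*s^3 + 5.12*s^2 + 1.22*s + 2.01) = -0.77*s^3 + 8.52*s^2 + 3.35*s - 2.42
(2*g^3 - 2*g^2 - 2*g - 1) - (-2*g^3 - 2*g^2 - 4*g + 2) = 4*g^3 + 2*g - 3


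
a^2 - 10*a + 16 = (a - 8)*(a - 2)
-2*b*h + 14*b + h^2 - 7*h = (-2*b + h)*(h - 7)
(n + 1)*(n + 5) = n^2 + 6*n + 5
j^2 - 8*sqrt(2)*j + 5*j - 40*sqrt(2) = (j + 5)*(j - 8*sqrt(2))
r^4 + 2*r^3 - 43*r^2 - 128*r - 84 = (r - 7)*(r + 1)*(r + 2)*(r + 6)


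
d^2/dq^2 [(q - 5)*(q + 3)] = 2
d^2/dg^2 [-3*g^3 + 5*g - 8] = -18*g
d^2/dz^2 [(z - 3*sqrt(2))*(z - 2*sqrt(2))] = 2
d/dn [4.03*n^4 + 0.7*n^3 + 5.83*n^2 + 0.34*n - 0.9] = 16.12*n^3 + 2.1*n^2 + 11.66*n + 0.34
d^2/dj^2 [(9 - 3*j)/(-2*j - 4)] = -15/(j + 2)^3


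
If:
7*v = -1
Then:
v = -1/7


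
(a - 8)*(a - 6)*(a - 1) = a^3 - 15*a^2 + 62*a - 48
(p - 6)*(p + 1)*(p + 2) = p^3 - 3*p^2 - 16*p - 12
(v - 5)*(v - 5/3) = v^2 - 20*v/3 + 25/3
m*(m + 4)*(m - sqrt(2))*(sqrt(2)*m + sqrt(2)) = sqrt(2)*m^4 - 2*m^3 + 5*sqrt(2)*m^3 - 10*m^2 + 4*sqrt(2)*m^2 - 8*m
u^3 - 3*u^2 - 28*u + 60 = (u - 6)*(u - 2)*(u + 5)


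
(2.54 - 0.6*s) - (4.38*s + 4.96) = -4.98*s - 2.42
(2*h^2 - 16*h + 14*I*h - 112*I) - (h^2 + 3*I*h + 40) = h^2 - 16*h + 11*I*h - 40 - 112*I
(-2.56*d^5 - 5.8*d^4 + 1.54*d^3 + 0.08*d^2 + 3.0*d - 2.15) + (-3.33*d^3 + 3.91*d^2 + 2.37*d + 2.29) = -2.56*d^5 - 5.8*d^4 - 1.79*d^3 + 3.99*d^2 + 5.37*d + 0.14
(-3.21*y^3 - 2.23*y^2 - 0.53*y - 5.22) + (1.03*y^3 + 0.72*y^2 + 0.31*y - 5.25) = -2.18*y^3 - 1.51*y^2 - 0.22*y - 10.47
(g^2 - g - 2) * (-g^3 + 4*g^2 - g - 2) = -g^5 + 5*g^4 - 3*g^3 - 9*g^2 + 4*g + 4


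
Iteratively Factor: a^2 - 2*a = (a)*(a - 2)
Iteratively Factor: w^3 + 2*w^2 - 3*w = (w)*(w^2 + 2*w - 3) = w*(w - 1)*(w + 3)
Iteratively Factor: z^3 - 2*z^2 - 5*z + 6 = (z - 1)*(z^2 - z - 6) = (z - 1)*(z + 2)*(z - 3)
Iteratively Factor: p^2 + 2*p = (p + 2)*(p)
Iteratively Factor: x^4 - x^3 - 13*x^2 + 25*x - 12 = (x - 1)*(x^3 - 13*x + 12) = (x - 1)*(x + 4)*(x^2 - 4*x + 3) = (x - 1)^2*(x + 4)*(x - 3)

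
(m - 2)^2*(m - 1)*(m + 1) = m^4 - 4*m^3 + 3*m^2 + 4*m - 4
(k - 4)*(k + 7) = k^2 + 3*k - 28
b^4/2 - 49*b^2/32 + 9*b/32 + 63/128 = (b/2 + 1/4)*(b - 3/2)*(b - 3/4)*(b + 7/4)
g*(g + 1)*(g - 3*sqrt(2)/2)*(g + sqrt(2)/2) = g^4 - sqrt(2)*g^3 + g^3 - 3*g^2/2 - sqrt(2)*g^2 - 3*g/2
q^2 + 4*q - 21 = (q - 3)*(q + 7)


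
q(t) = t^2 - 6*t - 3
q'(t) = 2*t - 6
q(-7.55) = 99.30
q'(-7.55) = -21.10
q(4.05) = -10.90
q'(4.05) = 2.10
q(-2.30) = 16.09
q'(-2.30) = -10.60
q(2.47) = -11.72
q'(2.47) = -1.06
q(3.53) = -11.72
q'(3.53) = 1.06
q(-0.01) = -2.94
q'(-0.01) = -6.02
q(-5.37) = 58.06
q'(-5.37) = -16.74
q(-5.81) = 65.62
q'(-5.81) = -17.62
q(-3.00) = 24.00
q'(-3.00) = -12.00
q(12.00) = 69.00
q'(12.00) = 18.00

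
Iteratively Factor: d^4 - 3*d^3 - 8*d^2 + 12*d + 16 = (d + 2)*(d^3 - 5*d^2 + 2*d + 8) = (d - 2)*(d + 2)*(d^2 - 3*d - 4) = (d - 2)*(d + 1)*(d + 2)*(d - 4)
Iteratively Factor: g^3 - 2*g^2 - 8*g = (g - 4)*(g^2 + 2*g) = (g - 4)*(g + 2)*(g)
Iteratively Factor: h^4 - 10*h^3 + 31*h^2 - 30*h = (h)*(h^3 - 10*h^2 + 31*h - 30) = h*(h - 5)*(h^2 - 5*h + 6) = h*(h - 5)*(h - 3)*(h - 2)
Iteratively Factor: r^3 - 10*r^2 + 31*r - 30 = (r - 5)*(r^2 - 5*r + 6) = (r - 5)*(r - 2)*(r - 3)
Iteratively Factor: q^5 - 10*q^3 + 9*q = (q + 1)*(q^4 - q^3 - 9*q^2 + 9*q) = (q + 1)*(q + 3)*(q^3 - 4*q^2 + 3*q) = (q - 1)*(q + 1)*(q + 3)*(q^2 - 3*q) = q*(q - 1)*(q + 1)*(q + 3)*(q - 3)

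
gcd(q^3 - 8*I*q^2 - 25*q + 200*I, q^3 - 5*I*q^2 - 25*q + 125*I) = q^2 - 25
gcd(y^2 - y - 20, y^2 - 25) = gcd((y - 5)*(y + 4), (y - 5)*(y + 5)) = y - 5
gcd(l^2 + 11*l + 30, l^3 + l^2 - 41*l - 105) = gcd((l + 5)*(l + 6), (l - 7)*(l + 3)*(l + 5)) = l + 5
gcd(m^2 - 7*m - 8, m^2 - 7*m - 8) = m^2 - 7*m - 8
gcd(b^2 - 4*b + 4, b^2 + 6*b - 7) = 1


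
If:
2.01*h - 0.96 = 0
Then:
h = 0.48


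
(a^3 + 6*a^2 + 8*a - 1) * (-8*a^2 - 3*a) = -8*a^5 - 51*a^4 - 82*a^3 - 16*a^2 + 3*a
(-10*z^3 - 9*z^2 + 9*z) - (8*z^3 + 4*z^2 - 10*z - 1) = -18*z^3 - 13*z^2 + 19*z + 1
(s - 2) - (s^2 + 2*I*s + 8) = -s^2 + s - 2*I*s - 10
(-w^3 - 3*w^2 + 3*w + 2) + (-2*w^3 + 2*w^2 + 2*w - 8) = -3*w^3 - w^2 + 5*w - 6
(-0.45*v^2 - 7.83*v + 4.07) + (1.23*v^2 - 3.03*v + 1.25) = 0.78*v^2 - 10.86*v + 5.32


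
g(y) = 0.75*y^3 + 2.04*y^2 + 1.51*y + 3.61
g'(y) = 2.25*y^2 + 4.08*y + 1.51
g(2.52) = 32.37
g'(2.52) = 26.08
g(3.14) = 51.68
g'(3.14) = 36.51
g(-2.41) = 1.32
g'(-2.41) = 4.75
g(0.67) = 5.76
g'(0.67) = 5.25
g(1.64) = 14.88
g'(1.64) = 14.25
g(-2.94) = -2.26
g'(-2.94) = 8.96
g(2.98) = 46.07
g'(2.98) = 33.65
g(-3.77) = -13.28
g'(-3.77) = 18.11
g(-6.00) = -94.01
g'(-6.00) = 58.03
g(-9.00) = -391.49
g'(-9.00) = 147.04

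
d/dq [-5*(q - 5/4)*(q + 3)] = -10*q - 35/4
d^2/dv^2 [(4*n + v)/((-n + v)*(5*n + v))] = 2*(104*n^3 + 63*n^2*v + 12*n*v^2 + v^3)/(-125*n^6 + 300*n^5*v - 165*n^4*v^2 - 56*n^3*v^3 + 33*n^2*v^4 + 12*n*v^5 + v^6)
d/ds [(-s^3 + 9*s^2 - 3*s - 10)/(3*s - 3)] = (-2*s^3 + 12*s^2 - 18*s + 13)/(3*(s^2 - 2*s + 1))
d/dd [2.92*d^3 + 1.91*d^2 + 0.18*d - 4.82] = 8.76*d^2 + 3.82*d + 0.18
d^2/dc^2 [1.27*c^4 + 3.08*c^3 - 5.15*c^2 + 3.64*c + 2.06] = 15.24*c^2 + 18.48*c - 10.3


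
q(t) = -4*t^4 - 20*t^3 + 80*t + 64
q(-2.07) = 2.35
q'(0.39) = 69.92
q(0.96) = 119.71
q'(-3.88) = 111.31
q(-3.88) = 15.28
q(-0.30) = 40.51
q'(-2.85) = -36.96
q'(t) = -16*t^3 - 60*t^2 + 80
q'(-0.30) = 75.03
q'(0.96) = 10.55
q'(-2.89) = -34.92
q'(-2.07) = -35.18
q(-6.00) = -1280.00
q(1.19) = 117.48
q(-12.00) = -49280.00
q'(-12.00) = 19088.00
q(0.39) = 93.92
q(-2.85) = 35.08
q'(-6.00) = 1376.00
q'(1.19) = -31.93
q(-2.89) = 36.52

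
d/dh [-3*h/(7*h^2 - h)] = 21/(7*h - 1)^2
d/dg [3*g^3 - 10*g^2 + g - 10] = 9*g^2 - 20*g + 1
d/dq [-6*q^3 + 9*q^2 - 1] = 18*q*(1 - q)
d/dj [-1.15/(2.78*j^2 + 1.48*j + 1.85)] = (6.394*j + 1.702)/(2.78*j^2 + 1.48*j + 1.85)^2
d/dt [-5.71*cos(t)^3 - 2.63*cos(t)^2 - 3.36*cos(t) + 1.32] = (17.13*cos(t)^2 + 5.26*cos(t) + 3.36)*sin(t)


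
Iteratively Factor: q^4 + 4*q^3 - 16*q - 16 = (q - 2)*(q^3 + 6*q^2 + 12*q + 8) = (q - 2)*(q + 2)*(q^2 + 4*q + 4) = (q - 2)*(q + 2)^2*(q + 2)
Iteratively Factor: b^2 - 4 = (b - 2)*(b + 2)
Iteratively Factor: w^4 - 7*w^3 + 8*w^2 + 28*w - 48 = (w - 2)*(w^3 - 5*w^2 - 2*w + 24) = (w - 4)*(w - 2)*(w^2 - w - 6) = (w - 4)*(w - 2)*(w + 2)*(w - 3)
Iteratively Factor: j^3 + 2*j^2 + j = (j + 1)*(j^2 + j) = (j + 1)^2*(j)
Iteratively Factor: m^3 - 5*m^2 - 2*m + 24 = (m + 2)*(m^2 - 7*m + 12) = (m - 4)*(m + 2)*(m - 3)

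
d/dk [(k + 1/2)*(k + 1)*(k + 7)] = 3*k^2 + 17*k + 11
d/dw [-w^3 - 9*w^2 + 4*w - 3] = -3*w^2 - 18*w + 4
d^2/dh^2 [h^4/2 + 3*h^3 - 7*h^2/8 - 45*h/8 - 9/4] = 6*h^2 + 18*h - 7/4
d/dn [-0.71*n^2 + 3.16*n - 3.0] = 3.16 - 1.42*n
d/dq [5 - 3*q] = -3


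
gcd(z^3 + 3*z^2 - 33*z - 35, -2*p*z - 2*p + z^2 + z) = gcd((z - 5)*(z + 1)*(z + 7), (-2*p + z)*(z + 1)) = z + 1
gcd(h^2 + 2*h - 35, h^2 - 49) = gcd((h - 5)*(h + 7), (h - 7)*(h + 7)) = h + 7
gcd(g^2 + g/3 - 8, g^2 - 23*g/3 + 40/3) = g - 8/3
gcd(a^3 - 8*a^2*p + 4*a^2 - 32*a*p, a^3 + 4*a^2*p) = a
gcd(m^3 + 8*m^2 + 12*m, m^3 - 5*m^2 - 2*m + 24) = m + 2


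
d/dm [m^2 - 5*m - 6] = 2*m - 5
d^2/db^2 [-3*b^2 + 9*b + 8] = -6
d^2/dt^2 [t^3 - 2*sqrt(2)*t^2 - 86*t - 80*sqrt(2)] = 6*t - 4*sqrt(2)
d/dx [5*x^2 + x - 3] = 10*x + 1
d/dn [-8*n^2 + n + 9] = 1 - 16*n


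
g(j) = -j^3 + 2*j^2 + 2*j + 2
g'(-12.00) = -478.00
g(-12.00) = 1994.00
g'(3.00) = -13.00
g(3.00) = -1.00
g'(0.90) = 3.17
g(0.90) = 4.69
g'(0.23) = 2.76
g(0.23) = 2.55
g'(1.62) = 0.61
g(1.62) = 6.24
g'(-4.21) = -68.01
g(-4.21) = 103.65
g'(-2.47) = -26.18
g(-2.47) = 24.33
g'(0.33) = 2.99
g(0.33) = 2.84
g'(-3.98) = -61.44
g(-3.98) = 88.77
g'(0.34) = 3.01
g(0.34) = 2.87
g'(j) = -3*j^2 + 4*j + 2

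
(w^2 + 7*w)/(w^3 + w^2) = (w + 7)/(w*(w + 1))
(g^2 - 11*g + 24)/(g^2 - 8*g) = (g - 3)/g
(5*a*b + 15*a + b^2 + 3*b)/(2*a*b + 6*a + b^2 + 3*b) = (5*a + b)/(2*a + b)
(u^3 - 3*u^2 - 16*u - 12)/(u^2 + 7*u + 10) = (u^2 - 5*u - 6)/(u + 5)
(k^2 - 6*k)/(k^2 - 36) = k/(k + 6)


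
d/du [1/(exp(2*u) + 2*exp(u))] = -(2*exp(u) + 2)*exp(-u)/(exp(u) + 2)^2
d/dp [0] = 0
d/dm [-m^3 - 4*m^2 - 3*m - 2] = -3*m^2 - 8*m - 3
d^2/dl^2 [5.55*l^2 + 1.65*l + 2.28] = 11.1000000000000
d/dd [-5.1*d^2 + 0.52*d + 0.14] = 0.52 - 10.2*d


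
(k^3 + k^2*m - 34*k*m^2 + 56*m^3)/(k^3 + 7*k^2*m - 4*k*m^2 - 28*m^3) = (k - 4*m)/(k + 2*m)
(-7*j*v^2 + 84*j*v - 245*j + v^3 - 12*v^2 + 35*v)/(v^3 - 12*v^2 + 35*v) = (-7*j + v)/v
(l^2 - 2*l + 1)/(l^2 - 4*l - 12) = (-l^2 + 2*l - 1)/(-l^2 + 4*l + 12)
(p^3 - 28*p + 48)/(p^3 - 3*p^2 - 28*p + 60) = (p^2 + 2*p - 24)/(p^2 - p - 30)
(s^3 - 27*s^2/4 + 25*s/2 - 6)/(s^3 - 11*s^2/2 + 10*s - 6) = (4*s^2 - 19*s + 12)/(2*(2*s^2 - 7*s + 6))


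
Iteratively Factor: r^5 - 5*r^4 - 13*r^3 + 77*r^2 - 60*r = (r - 1)*(r^4 - 4*r^3 - 17*r^2 + 60*r) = (r - 5)*(r - 1)*(r^3 + r^2 - 12*r) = (r - 5)*(r - 1)*(r + 4)*(r^2 - 3*r) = (r - 5)*(r - 3)*(r - 1)*(r + 4)*(r)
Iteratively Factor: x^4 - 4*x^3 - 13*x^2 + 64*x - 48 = (x - 3)*(x^3 - x^2 - 16*x + 16) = (x - 3)*(x + 4)*(x^2 - 5*x + 4) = (x - 4)*(x - 3)*(x + 4)*(x - 1)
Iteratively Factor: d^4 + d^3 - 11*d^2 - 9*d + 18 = (d - 1)*(d^3 + 2*d^2 - 9*d - 18) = (d - 1)*(d + 3)*(d^2 - d - 6) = (d - 1)*(d + 2)*(d + 3)*(d - 3)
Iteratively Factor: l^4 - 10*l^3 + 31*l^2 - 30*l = (l - 3)*(l^3 - 7*l^2 + 10*l) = l*(l - 3)*(l^2 - 7*l + 10) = l*(l - 3)*(l - 2)*(l - 5)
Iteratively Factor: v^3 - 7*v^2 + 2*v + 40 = (v + 2)*(v^2 - 9*v + 20) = (v - 4)*(v + 2)*(v - 5)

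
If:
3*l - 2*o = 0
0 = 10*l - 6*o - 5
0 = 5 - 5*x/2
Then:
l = 5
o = 15/2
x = 2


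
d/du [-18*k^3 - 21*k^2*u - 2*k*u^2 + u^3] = -21*k^2 - 4*k*u + 3*u^2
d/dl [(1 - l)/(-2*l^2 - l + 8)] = (2*l^2 + l - (l - 1)*(4*l + 1) - 8)/(2*l^2 + l - 8)^2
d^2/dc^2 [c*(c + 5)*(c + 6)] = 6*c + 22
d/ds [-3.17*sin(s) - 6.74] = -3.17*cos(s)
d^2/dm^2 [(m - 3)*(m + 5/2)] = 2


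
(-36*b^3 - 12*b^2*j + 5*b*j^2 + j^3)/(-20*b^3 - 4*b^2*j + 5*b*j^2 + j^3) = (18*b^2 - 3*b*j - j^2)/(10*b^2 - 3*b*j - j^2)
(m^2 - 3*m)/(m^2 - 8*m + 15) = m/(m - 5)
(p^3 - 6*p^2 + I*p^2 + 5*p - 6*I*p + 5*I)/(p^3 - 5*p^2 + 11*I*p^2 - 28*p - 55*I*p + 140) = (p^2 + p*(-1 + I) - I)/(p^2 + 11*I*p - 28)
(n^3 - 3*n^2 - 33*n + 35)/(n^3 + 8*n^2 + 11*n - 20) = (n - 7)/(n + 4)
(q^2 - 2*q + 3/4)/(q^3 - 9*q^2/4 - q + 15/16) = 4*(2*q - 3)/(8*q^2 - 14*q - 15)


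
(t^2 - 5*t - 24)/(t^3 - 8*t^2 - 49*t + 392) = (t + 3)/(t^2 - 49)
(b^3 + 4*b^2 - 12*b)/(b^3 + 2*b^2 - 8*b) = (b + 6)/(b + 4)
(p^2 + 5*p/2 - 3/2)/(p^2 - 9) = (p - 1/2)/(p - 3)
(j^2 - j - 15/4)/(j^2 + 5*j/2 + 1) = (4*j^2 - 4*j - 15)/(2*(2*j^2 + 5*j + 2))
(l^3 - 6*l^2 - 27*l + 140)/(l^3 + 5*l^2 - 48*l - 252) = (l^2 + l - 20)/(l^2 + 12*l + 36)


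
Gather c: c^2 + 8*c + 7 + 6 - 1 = c^2 + 8*c + 12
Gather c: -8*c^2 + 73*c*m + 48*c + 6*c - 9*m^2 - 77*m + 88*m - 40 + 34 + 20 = -8*c^2 + c*(73*m + 54) - 9*m^2 + 11*m + 14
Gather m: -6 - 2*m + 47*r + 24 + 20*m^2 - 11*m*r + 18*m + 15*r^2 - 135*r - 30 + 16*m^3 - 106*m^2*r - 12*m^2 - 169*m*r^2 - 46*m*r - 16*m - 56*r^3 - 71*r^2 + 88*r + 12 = 16*m^3 + m^2*(8 - 106*r) + m*(-169*r^2 - 57*r) - 56*r^3 - 56*r^2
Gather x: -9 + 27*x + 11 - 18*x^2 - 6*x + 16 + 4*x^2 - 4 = -14*x^2 + 21*x + 14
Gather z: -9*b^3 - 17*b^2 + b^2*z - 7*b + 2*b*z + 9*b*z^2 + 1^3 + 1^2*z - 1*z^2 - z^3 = -9*b^3 - 17*b^2 - 7*b - z^3 + z^2*(9*b - 1) + z*(b^2 + 2*b + 1) + 1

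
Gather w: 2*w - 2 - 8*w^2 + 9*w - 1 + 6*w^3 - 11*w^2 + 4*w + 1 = 6*w^3 - 19*w^2 + 15*w - 2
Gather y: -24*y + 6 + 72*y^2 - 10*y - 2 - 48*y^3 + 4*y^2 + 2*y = -48*y^3 + 76*y^2 - 32*y + 4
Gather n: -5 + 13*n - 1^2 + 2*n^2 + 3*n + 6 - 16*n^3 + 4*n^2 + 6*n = -16*n^3 + 6*n^2 + 22*n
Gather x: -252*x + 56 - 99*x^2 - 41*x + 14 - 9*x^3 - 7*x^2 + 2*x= -9*x^3 - 106*x^2 - 291*x + 70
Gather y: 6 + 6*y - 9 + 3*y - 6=9*y - 9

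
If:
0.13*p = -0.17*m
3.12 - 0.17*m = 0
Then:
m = 18.35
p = -24.00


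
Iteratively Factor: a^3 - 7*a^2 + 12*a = (a - 4)*(a^2 - 3*a) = a*(a - 4)*(a - 3)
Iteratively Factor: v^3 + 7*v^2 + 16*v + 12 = (v + 3)*(v^2 + 4*v + 4) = (v + 2)*(v + 3)*(v + 2)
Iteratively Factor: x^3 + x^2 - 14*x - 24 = (x - 4)*(x^2 + 5*x + 6) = (x - 4)*(x + 2)*(x + 3)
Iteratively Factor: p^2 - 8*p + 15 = (p - 5)*(p - 3)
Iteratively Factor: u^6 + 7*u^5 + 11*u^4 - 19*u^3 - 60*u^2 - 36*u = (u + 1)*(u^5 + 6*u^4 + 5*u^3 - 24*u^2 - 36*u) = (u + 1)*(u + 3)*(u^4 + 3*u^3 - 4*u^2 - 12*u) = u*(u + 1)*(u + 3)*(u^3 + 3*u^2 - 4*u - 12) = u*(u + 1)*(u + 2)*(u + 3)*(u^2 + u - 6) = u*(u + 1)*(u + 2)*(u + 3)^2*(u - 2)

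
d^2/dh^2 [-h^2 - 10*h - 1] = -2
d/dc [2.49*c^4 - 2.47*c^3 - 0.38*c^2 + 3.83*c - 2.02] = 9.96*c^3 - 7.41*c^2 - 0.76*c + 3.83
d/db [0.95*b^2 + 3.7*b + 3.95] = 1.9*b + 3.7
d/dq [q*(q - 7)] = 2*q - 7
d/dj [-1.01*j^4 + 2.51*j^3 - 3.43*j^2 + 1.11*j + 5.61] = -4.04*j^3 + 7.53*j^2 - 6.86*j + 1.11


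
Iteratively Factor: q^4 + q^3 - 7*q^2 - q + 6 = (q - 1)*(q^3 + 2*q^2 - 5*q - 6) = (q - 1)*(q + 1)*(q^2 + q - 6) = (q - 2)*(q - 1)*(q + 1)*(q + 3)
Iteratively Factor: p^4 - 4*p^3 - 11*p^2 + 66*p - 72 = (p - 3)*(p^3 - p^2 - 14*p + 24) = (p - 3)*(p - 2)*(p^2 + p - 12) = (p - 3)*(p - 2)*(p + 4)*(p - 3)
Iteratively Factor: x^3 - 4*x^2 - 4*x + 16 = (x - 2)*(x^2 - 2*x - 8) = (x - 2)*(x + 2)*(x - 4)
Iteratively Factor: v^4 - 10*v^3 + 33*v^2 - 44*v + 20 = (v - 1)*(v^3 - 9*v^2 + 24*v - 20) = (v - 5)*(v - 1)*(v^2 - 4*v + 4) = (v - 5)*(v - 2)*(v - 1)*(v - 2)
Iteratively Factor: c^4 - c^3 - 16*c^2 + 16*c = (c - 4)*(c^3 + 3*c^2 - 4*c) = (c - 4)*(c + 4)*(c^2 - c) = c*(c - 4)*(c + 4)*(c - 1)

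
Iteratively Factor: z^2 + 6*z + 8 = (z + 4)*(z + 2)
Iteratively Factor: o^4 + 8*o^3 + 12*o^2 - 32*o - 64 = (o - 2)*(o^3 + 10*o^2 + 32*o + 32) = (o - 2)*(o + 2)*(o^2 + 8*o + 16) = (o - 2)*(o + 2)*(o + 4)*(o + 4)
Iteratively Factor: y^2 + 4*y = (y + 4)*(y)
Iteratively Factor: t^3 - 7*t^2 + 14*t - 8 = (t - 4)*(t^2 - 3*t + 2) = (t - 4)*(t - 1)*(t - 2)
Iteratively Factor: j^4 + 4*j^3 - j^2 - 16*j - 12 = (j + 1)*(j^3 + 3*j^2 - 4*j - 12) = (j + 1)*(j + 2)*(j^2 + j - 6) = (j - 2)*(j + 1)*(j + 2)*(j + 3)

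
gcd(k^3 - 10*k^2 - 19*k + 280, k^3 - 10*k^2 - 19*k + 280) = k^3 - 10*k^2 - 19*k + 280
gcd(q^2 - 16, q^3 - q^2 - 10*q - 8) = q - 4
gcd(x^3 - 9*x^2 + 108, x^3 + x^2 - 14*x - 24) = x + 3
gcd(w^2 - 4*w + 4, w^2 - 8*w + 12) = w - 2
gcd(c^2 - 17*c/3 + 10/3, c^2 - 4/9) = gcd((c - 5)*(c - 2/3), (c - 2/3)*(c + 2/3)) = c - 2/3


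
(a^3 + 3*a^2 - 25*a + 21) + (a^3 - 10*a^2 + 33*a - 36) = 2*a^3 - 7*a^2 + 8*a - 15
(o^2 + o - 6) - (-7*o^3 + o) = 7*o^3 + o^2 - 6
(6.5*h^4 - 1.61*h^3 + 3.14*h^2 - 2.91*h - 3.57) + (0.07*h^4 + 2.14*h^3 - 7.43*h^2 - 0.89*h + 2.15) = 6.57*h^4 + 0.53*h^3 - 4.29*h^2 - 3.8*h - 1.42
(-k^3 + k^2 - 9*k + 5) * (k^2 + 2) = -k^5 + k^4 - 11*k^3 + 7*k^2 - 18*k + 10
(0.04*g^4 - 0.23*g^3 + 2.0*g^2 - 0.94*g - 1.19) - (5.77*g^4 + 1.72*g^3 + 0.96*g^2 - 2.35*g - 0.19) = -5.73*g^4 - 1.95*g^3 + 1.04*g^2 + 1.41*g - 1.0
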